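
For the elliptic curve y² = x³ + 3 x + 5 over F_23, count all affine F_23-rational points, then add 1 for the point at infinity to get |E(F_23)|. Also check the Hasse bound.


Affine points = {(1, 3), (1, 20), (3, 8), (3, 15), (4, 9), (4, 14), (6, 3), (6, 20), (7, 1), (7, 22), (8, 9), (8, 14), (9, 5), (9, 18), (10, 0), (11, 9), (11, 14), (14, 10), (14, 13), (16, 3), (16, 20), (17, 1), (17, 22), (18, 7), (18, 16), (22, 1), (22, 22)}; affine count = 27; |E(F_23)| = 28.

Discriminant check: Δ ∝ 4a³ + 27b² = 4·3³ + 27·5² = 4·27 + 27·25 ≡ 1 (mod 23). Nonzero ⇒ E is nonsingular.
For each x ∈ F_23, compute rhs = x³ + 3·x + 5 mod 23, then count y ∈ F_23 with y² ≡ rhs.
  x = 0: rhs = 5, matching y values: none (0 points).
  x = 1: rhs = 9, matching y values: 3, 20 (2 points).
  x = 2: rhs = 19, matching y values: none (0 points).
  x = 3: rhs = 18, matching y values: 8, 15 (2 points).
  x = 4: rhs = 12, matching y values: 9, 14 (2 points).
  x = 5: rhs = 7, matching y values: none (0 points).
  x = 6: rhs = 9, matching y values: 3, 20 (2 points).
  x = 7: rhs = 1, matching y values: 1, 22 (2 points).
  x = 8: rhs = 12, matching y values: 9, 14 (2 points).
  x = 9: rhs = 2, matching y values: 5, 18 (2 points).
  x = 10: rhs = 0, matching y values: 0 (1 points).
  x = 11: rhs = 12, matching y values: 9, 14 (2 points).
  x = 12: rhs = 21, matching y values: none (0 points).
  x = 13: rhs = 10, matching y values: none (0 points).
  x = 14: rhs = 8, matching y values: 10, 13 (2 points).
  x = 15: rhs = 21, matching y values: none (0 points).
  x = 16: rhs = 9, matching y values: 3, 20 (2 points).
  x = 17: rhs = 1, matching y values: 1, 22 (2 points).
  x = 18: rhs = 3, matching y values: 7, 16 (2 points).
  x = 19: rhs = 21, matching y values: none (0 points).
  x = 20: rhs = 15, matching y values: none (0 points).
  x = 21: rhs = 14, matching y values: none (0 points).
  x = 22: rhs = 1, matching y values: 1, 22 (2 points).
Total affine count: 27.
Full point count |E(F_23)| = 27 + 1 = 28.
Hasse bound: |28 − (23+1)| = |4| = 4 ≤ 2√23 ≈ 9.5917 ✓.


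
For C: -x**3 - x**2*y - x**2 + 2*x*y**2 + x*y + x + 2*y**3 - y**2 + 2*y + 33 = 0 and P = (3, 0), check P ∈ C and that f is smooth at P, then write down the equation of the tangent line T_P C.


Tangent line at P: -32*x - 4*y + 96 = 0.

Step 1: f(3, 0) = 0, so P lies on C.
Step 2: partial derivatives
  f_x(x, y) = -3*x**2 - 2*x*y - 2*x + 2*y**2 + y + 1, f_y(x, y) = -x**2 + 4*x*y + x + 6*y**2 - 2*y + 2.
  f_x(P) = -32, f_y(P) = -4 (gradient nonzero, so P is smooth).
Step 3: tangent line at P: -32·(x − 3) + -4·(y − 0) = 0.
Expanding: -32*x - 4*y + 96 = 0.


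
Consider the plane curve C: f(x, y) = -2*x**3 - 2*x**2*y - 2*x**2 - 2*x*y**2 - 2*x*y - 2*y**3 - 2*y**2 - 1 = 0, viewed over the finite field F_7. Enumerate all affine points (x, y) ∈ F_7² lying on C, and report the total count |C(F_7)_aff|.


Affine F_7-points: {(0, 4), (0, 5), (4, 0), (4, 4), (4, 5), (5, 0), (5, 4)}; count = 7.

For each of the 49 pairs (x, y) ∈ F_7², evaluate f(x, y) mod 7. Record the zeros.
  x = 0: [0↦6, 1↦2, 2↦3, 3↦4, 4↦0, 5↦0, 6↦6]  zeros at y ∈ {4, 5}
  x = 1: [0↦2, 1↦6, 2↦4, 3↦5, 4↦4, 5↦3, 6↦4]  zeros at y ∈ ∅
  x = 2: [0↦3, 1↦4, 2↦2, 3↦6, 4↦4, 5↦5, 6↦4]  zeros at y ∈ ∅
  x = 3: [0↦4, 1↦5, 2↦6, 3↦2, 4↦2, 5↦1, 6↦1]  zeros at y ∈ ∅
  x = 4: [0↦0, 1↦4, 2↦4, 3↦2, 4↦0, 5↦0, 6↦4]  zeros at y ∈ {0, 4, 5}
  x = 5: [0↦0, 1↦3, 2↦5, 3↦1, 4↦0, 5↦4, 6↦1]  zeros at y ∈ {0, 4}
  x = 6: [0↦6, 1↦4, 2↦4, 3↦1, 4↦4, 5↦1, 6↦1]  zeros at y ∈ ∅
Collecting zeros: affine points = {(0, 4), (0, 5), (4, 0), (4, 4), (4, 5), (5, 0), (5, 4)}.
Total count |C(F_7)_aff| = 7.


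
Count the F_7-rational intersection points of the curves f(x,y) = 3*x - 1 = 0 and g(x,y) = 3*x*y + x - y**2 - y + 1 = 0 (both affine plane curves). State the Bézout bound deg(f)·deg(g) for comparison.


Common zeros: ∅; count = 0; Bézout bound = 2.

deg(f) = 1, deg(g) = 2, so Bézout bound = 2.
Scan x ∈ F_7. For each x, list the y ∈ F_7 with f(x, y) ≡ 0 and those with g(x, y) ≡ 0 (mod 7); the common zeros in that column are the intersection.
  x = 0: f ≡ 0 at y ∈ ∅; g ≡ 0 at y ∈ ∅; common: ∅.
  x = 1: f ≡ 0 at y ∈ ∅; g ≡ 0 at y ∈ ∅; common: ∅.
  x = 2: f ≡ 0 at y ∈ ∅; g ≡ 0 at y ∈ {1, 4}; common: ∅.
  x = 3: f ≡ 0 at y ∈ ∅; g ≡ 0 at y ∈ ∅; common: ∅.
  x = 4: f ≡ 0 at y ∈ ∅; g ≡ 0 at y ∈ {5, 6}; common: ∅.
  x = 5: f ≡ 0 at y ∈ {0, 1, 2, 3, 4, 5, 6}; g ≡ 0 at y ∈ ∅; common: ∅.
  x = 6: f ≡ 0 at y ∈ ∅; g ≡ 0 at y ∈ {0, 3}; common: ∅.
Collecting: common zeros = ∅, so the count is 0.
Comparison with the Bézout bound: 0 ≤ 2 = deg(f)·deg(g), as expected for curves with no common component (the affine F_7-count falls short of the bound because intersections may lie at infinity, over extension fields, or carry multiplicity).


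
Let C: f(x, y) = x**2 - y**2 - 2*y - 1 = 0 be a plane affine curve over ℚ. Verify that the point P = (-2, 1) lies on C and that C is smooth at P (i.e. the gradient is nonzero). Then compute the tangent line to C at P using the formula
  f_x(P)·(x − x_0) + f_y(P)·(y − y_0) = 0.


Tangent line at P: -4*x - 4*y - 4 = 0.

Step 1: f(-2, 1) = 0, so P lies on C.
Step 2: partial derivatives
  f_x(x, y) = 2*x, f_y(x, y) = -2*y - 2.
  f_x(P) = -4, f_y(P) = -4 (gradient nonzero, so P is smooth).
Step 3: tangent line at P: -4·(x − -2) + -4·(y − 1) = 0.
Expanding: -4*x - 4*y - 4 = 0.


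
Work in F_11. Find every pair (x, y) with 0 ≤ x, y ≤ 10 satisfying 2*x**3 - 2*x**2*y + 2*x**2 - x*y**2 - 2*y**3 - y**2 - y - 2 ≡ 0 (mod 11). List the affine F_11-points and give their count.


Affine F_11-points: {(0, 10), (1, 7), (2, 0), (2, 6), (2, 9), (3, 2), (3, 3), (3, 4), (4, 9), (5, 8), (8, 7)}; count = 11.

For each of the 121 pairs (x, y) ∈ F_11², evaluate f(x, y) mod 11. Record the zeros.
  x = 0: [0↦9, 1↦5, 2↦9, 3↦9, 4↦4, 5↦4, 6↦8, 7↦4, 8↦2, 9↦1, 10↦0]  zeros at y ∈ {10}
  x = 1: [0↦2, 1↦6, 2↦5, 3↦9, 4↦6, 5↦6, 6↦8, 7↦0, 8↦3, 9↦5, 10↦5]  zeros at y ∈ {7}
  x = 2: [0↦0, 1↦8, 2↦9, 3↦2, 4↦8, 5↦4, 6↦0, 7↦6, 8↦10, 9↦0, 10↦8]  zeros at y ∈ {0, 6, 9}
  x = 3: [0↦4, 1↦1, 2↦0, 3↦0, 4↦0, 5↦10, 6↦7, 7↦1, 8↦2, 9↦9, 10↦10]  zeros at y ∈ {2, 3, 4}
  x = 4: [0↦4, 1↦8, 2↦1, 3↦4, 4↦5, 5↦3, 6↦8, 7↦8, 8↦2, 9↦0, 10↦1]  zeros at y ∈ {9}
  x = 5: [0↦1, 1↦8, 2↦2, 3↦4, 4↦2, 5↦6, 6↦4, 7↦6, 8↦0, 9↦7, 10↦4]  zeros at y ∈ {8}
  x = 6: [0↦7, 1↦2, 2↦4, 3↦1, 4↦3, 5↦9, 6↦7, 7↦7, 8↦8, 9↦9, 10↦9]  zeros at y ∈ ∅
  x = 7: [0↦1, 1↦2, 2↦8, 3↦7, 4↦9, 5↦2, 6↦7, 7↦1, 8↦5, 9↦7, 10↦6]  zeros at y ∈ ∅
  x = 8: [0↦6, 1↦9, 2↦4, 3↦1, 4↦10, 5↦8, 6↦5, 7↦0, 8↦3, 9↦2, 10↦7]  zeros at y ∈ {7}
  x = 9: [0↦1, 1↦2, 2↦4, 3↦6, 4↦7, 5↦6, 6↦2, 7↦5, 8↦3, 9↦6, 10↦2]  zeros at y ∈ ∅
  x = 10: [0↦9, 1↦4, 2↦9, 3↦1, 4↦1, 5↦8, 6↦10, 7↦6, 8↦6, 9↦9, 10↦3]  zeros at y ∈ ∅
Collecting zeros: affine points = {(0, 10), (1, 7), (2, 0), (2, 6), (2, 9), (3, 2), (3, 3), (3, 4), (4, 9), (5, 8), (8, 7)}.
Total count |C(F_11)_aff| = 11.


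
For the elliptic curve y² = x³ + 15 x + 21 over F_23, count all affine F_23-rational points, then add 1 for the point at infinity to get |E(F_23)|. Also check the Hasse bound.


Affine points = {(2, 6), (2, 17), (3, 1), (3, 22), (7, 3), (7, 20), (8, 3), (8, 20), (14, 10), (14, 13), (19, 9), (19, 14), (20, 8), (20, 15), (21, 11), (21, 12)}; affine count = 16; |E(F_23)| = 17.

Discriminant check: Δ ∝ 4a³ + 27b² = 4·15³ + 27·21² = 4·3375 + 27·441 ≡ 15 (mod 23). Nonzero ⇒ E is nonsingular.
For each x ∈ F_23, compute rhs = x³ + 15·x + 21 mod 23, then count y ∈ F_23 with y² ≡ rhs.
  x = 0: rhs = 21, matching y values: none (0 points).
  x = 1: rhs = 14, matching y values: none (0 points).
  x = 2: rhs = 13, matching y values: 6, 17 (2 points).
  x = 3: rhs = 1, matching y values: 1, 22 (2 points).
  x = 4: rhs = 7, matching y values: none (0 points).
  x = 5: rhs = 14, matching y values: none (0 points).
  x = 6: rhs = 5, matching y values: none (0 points).
  x = 7: rhs = 9, matching y values: 3, 20 (2 points).
  x = 8: rhs = 9, matching y values: 3, 20 (2 points).
  x = 9: rhs = 11, matching y values: none (0 points).
  x = 10: rhs = 21, matching y values: none (0 points).
  x = 11: rhs = 22, matching y values: none (0 points).
  x = 12: rhs = 20, matching y values: none (0 points).
  x = 13: rhs = 21, matching y values: none (0 points).
  x = 14: rhs = 8, matching y values: 10, 13 (2 points).
  x = 15: rhs = 10, matching y values: none (0 points).
  x = 16: rhs = 10, matching y values: none (0 points).
  x = 17: rhs = 14, matching y values: none (0 points).
  x = 18: rhs = 5, matching y values: none (0 points).
  x = 19: rhs = 12, matching y values: 9, 14 (2 points).
  x = 20: rhs = 18, matching y values: 8, 15 (2 points).
  x = 21: rhs = 6, matching y values: 11, 12 (2 points).
  x = 22: rhs = 5, matching y values: none (0 points).
Total affine count: 16.
Full point count |E(F_23)| = 16 + 1 = 17.
Hasse bound: |17 − (23+1)| = |-7| = 7 ≤ 2√23 ≈ 9.5917 ✓.


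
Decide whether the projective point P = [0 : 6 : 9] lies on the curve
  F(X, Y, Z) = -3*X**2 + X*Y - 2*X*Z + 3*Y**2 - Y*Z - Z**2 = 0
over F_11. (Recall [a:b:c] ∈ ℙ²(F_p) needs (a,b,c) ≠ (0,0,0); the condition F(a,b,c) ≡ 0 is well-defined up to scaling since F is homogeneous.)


F(0,6,9) ≡ 6 (mod 11); P is NOT on the curve.

Evaluate F(0, 6, 9) term-by-term (mod 11).
  -3*X**2 ↦ -3·0·1·1 = 0
  X*Y ↦ 1·0·6·1 = 0
  -2*X*Z ↦ -2·0·1·9 = 0
  3*Y**2 ↦ 3·1·36·1 = 108
  -Y*Z ↦ -1·1·6·9 = -54
  -Z**2 ↦ -1·1·1·81 = -81
Sum: F(0, 6, 9) = (0) + (0) + (0) + (108) + (-54) + (-81) = -27.
Reducing mod 11: -27 ≡ 6 (mod 11).
Since F(a, b, c) ≡ 6 ≠ 0 (mod 11), P does NOT lie on the curve.


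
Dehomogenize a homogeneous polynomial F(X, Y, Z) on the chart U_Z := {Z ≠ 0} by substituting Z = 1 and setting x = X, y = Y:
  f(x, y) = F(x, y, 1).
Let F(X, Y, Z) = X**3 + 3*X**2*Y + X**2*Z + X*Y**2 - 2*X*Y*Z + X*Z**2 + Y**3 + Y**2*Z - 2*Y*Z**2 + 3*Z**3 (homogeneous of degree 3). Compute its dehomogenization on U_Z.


f(x, y) = x**3 + 3*x**2*y + x**2 + x*y**2 - 2*x*y + x + y**3 + y**2 - 2*y + 3

On U_Z we set Z = 1. Each monomial c·X^i·Y^j·Z^k in F becomes c·x^i·y^j·1^k = c·x^i·y^j.
Substituting Z = 1: F(X, Y, 1) = x**3 + 3*x**2*y + x**2 + x*y**2 - 2*x*y + x + y**3 + y**2 - 2*y + 3.
Note: deg(f) ≤ deg(F) = 3; strict inequality happens when F is divisible by Z (lost terms).


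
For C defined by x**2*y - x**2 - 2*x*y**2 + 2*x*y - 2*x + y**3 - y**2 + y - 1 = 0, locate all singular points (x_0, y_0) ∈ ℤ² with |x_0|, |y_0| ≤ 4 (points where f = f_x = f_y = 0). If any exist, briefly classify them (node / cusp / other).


Singular points: {(-1, 0)}; classification: node.

Compute partial derivatives:
  f_x = 2*x*y - 2*x - 2*y**2 + 2*y - 2.
  f_y = x**2 - 4*x*y + 2*x + 3*y**2 - 2*y + 1.
Scan x_0 ∈ {−4, ..., 4}. For each x_0, f_y(x_0, y) is a polynomial in y; find its integer roots y ∈ {−4, ..., 4}, then test f_x and f at those candidates.
  x = -4: f_y(-4, y) = 3*y**2 + 14*y + 9; no integer root y with |y| ≤ 4.
  x = -3: f_y(-3, y) = 3*y**2 + 10*y + 4; no integer root y with |y| ≤ 4.
  x = -2: f_y(-2, y) = 3*y**2 + 6*y + 1; no integer root y with |y| ≤ 4.
  x = -1: f_y(-1, y) = 3*y**2 + 2*y; vanishes at y ∈ {0}. (-1, 0): f_x = 0, f = 0 — SINGULAR.
  x = 0: f_y(0, y) = 3*y**2 - 2*y + 1; no integer root y with |y| ≤ 4.
  x = 1: f_y(1, y) = 3*y**2 - 6*y + 4; no integer root y with |y| ≤ 4.
  x = 2: f_y(2, y) = 3*y**2 - 10*y + 9; no integer root y with |y| ≤ 4.
  x = 3: f_y(3, y) = 3*y**2 - 14*y + 16; vanishes at y ∈ {2}. (3, 2): f_x = 0 but f = -4 ≠ 0.
  x = 4: f_y(4, y) = 3*y**2 - 18*y + 25; no integer root y with |y| ≤ 4.
Only singular point on the grid: (-1, 0).
Classify: substitute x = -1 + u, y = 0 + v and expand: f = u**2*v - u**2 - 2*u*v**2 + v**3 + v**2.
No constant or linear terms (consistent with a singular point). Quadratic part: -u**2 + v**2. Cubic part: u**2*v - 2*u*v**2 + v**3.
The quadratic part v**2 - u**2 = (v − u)(v + u) splits into two distinct linear factors, so there are two distinct tangent lines y − 0 = ±(x − -1) — this is a node (ordinary double point).
Classification: node.


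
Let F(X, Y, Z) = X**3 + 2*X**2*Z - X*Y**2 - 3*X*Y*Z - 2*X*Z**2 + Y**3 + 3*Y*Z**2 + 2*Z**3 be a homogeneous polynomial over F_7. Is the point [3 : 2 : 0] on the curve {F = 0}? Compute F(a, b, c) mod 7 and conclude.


F(3,2,0) ≡ 2 (mod 7); P is NOT on the curve.

Evaluate F(3, 2, 0) term-by-term (mod 7).
  X**3 ↦ 1·27·1·1 = 27
  2*X**2*Z ↦ 2·9·1·0 = 0
  -X*Y**2 ↦ -1·3·4·1 = -12
  -3*X*Y*Z ↦ -3·3·2·0 = 0
  -2*X*Z**2 ↦ -2·3·1·0 = 0
  Y**3 ↦ 1·1·8·1 = 8
  3*Y*Z**2 ↦ 3·1·2·0 = 0
  2*Z**3 ↦ 2·1·1·0 = 0
Sum: F(3, 2, 0) = (27) + (0) + (-12) + (0) + (0) + (8) + (0) + (0) = 23.
Reducing mod 7: 23 ≡ 2 (mod 7).
Since F(a, b, c) ≡ 2 ≠ 0 (mod 7), P does NOT lie on the curve.


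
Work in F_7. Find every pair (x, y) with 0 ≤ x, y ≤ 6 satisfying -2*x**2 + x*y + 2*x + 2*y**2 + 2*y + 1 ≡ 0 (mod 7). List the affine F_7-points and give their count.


Affine F_7-points: {(1, 3), (1, 6), (3, 2), (3, 6), (5, 3), (5, 4), (6, 1), (6, 2)}; count = 8.

For each of the 49 pairs (x, y) ∈ F_7², evaluate f(x, y) mod 7. Record the zeros.
  x = 0: [0↦1, 1↦5, 2↦6, 3↦4, 4↦6, 5↦5, 6↦1]  zeros at y ∈ ∅
  x = 1: [0↦1, 1↦6, 2↦1, 3↦0, 4↦3, 5↦3, 6↦0]  zeros at y ∈ {3, 6}
  x = 2: [0↦4, 1↦3, 2↦6, 3↦6, 4↦3, 5↦4, 6↦2]  zeros at y ∈ ∅
  x = 3: [0↦3, 1↦3, 2↦0, 3↦1, 4↦6, 5↦1, 6↦0]  zeros at y ∈ {2, 6}
  x = 4: [0↦5, 1↦6, 2↦4, 3↦6, 4↦5, 5↦1, 6↦1]  zeros at y ∈ ∅
  x = 5: [0↦3, 1↦5, 2↦4, 3↦0, 4↦0, 5↦4, 6↦5]  zeros at y ∈ {3, 4}
  x = 6: [0↦4, 1↦0, 2↦0, 3↦4, 4↦5, 5↦3, 6↦5]  zeros at y ∈ {1, 2}
Collecting zeros: affine points = {(1, 3), (1, 6), (3, 2), (3, 6), (5, 3), (5, 4), (6, 1), (6, 2)}.
Total count |C(F_7)_aff| = 8.


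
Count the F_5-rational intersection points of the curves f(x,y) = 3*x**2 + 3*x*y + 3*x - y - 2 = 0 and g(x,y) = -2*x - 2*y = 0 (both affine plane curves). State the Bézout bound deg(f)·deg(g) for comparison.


Common zeros: {(3, 2)}; count = 1; Bézout bound = 2.

deg(f) = 2, deg(g) = 1, so Bézout bound = 2.
Scan x ∈ F_5. For each x, list the y ∈ F_5 with f(x, y) ≡ 0 and those with g(x, y) ≡ 0 (mod 5); the common zeros in that column are the intersection.
  x = 0: f ≡ 0 at y ∈ {3}; g ≡ 0 at y ∈ {0}; common: ∅.
  x = 1: f ≡ 0 at y ∈ {3}; g ≡ 0 at y ∈ {4}; common: ∅.
  x = 2: f ≡ 0 at y ∈ ∅; g ≡ 0 at y ∈ {3}; common: ∅.
  x = 3: f ≡ 0 at y ∈ {2}; g ≡ 0 at y ∈ {2}; common: {2}.
  x = 4: f ≡ 0 at y ∈ {2}; g ≡ 0 at y ∈ {1}; common: ∅.
Collecting: common zeros = {(3, 2)}, so the count is 1.
Comparison with the Bézout bound: 1 ≤ 2 = deg(f)·deg(g), as expected for curves with no common component (the affine F_5-count falls short of the bound because intersections may lie at infinity, over extension fields, or carry multiplicity).


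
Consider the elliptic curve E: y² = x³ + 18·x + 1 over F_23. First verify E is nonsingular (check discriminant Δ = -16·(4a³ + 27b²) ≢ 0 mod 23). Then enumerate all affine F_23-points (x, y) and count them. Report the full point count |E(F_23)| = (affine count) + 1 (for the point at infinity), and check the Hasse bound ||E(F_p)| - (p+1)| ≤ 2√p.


Affine points = {(0, 1), (0, 22), (3, 6), (3, 17), (5, 3), (5, 20), (6, 7), (6, 16), (8, 6), (8, 17), (9, 8), (9, 15), (10, 10), (10, 13), (11, 9), (11, 14), (12, 6), (12, 17), (15, 9), (15, 14), (18, 4), (18, 19), (19, 7), (19, 16), (20, 9), (20, 14), (21, 7), (21, 16)}; affine count = 28; |E(F_23)| = 29.

Discriminant check: Δ ∝ 4a³ + 27b² = 4·18³ + 27·1² = 4·5832 + 27·1 ≡ 10 (mod 23). Nonzero ⇒ E is nonsingular.
For each x ∈ F_23, compute rhs = x³ + 18·x + 1 mod 23, then count y ∈ F_23 with y² ≡ rhs.
  x = 0: rhs = 1, matching y values: 1, 22 (2 points).
  x = 1: rhs = 20, matching y values: none (0 points).
  x = 2: rhs = 22, matching y values: none (0 points).
  x = 3: rhs = 13, matching y values: 6, 17 (2 points).
  x = 4: rhs = 22, matching y values: none (0 points).
  x = 5: rhs = 9, matching y values: 3, 20 (2 points).
  x = 6: rhs = 3, matching y values: 7, 16 (2 points).
  x = 7: rhs = 10, matching y values: none (0 points).
  x = 8: rhs = 13, matching y values: 6, 17 (2 points).
  x = 9: rhs = 18, matching y values: 8, 15 (2 points).
  x = 10: rhs = 8, matching y values: 10, 13 (2 points).
  x = 11: rhs = 12, matching y values: 9, 14 (2 points).
  x = 12: rhs = 13, matching y values: 6, 17 (2 points).
  x = 13: rhs = 17, matching y values: none (0 points).
  x = 14: rhs = 7, matching y values: none (0 points).
  x = 15: rhs = 12, matching y values: 9, 14 (2 points).
  x = 16: rhs = 15, matching y values: none (0 points).
  x = 17: rhs = 22, matching y values: none (0 points).
  x = 18: rhs = 16, matching y values: 4, 19 (2 points).
  x = 19: rhs = 3, matching y values: 7, 16 (2 points).
  x = 20: rhs = 12, matching y values: 9, 14 (2 points).
  x = 21: rhs = 3, matching y values: 7, 16 (2 points).
  x = 22: rhs = 5, matching y values: none (0 points).
Total affine count: 28.
Full point count |E(F_23)| = 28 + 1 = 29.
Hasse bound: |29 − (23+1)| = |5| = 5 ≤ 2√23 ≈ 9.5917 ✓.


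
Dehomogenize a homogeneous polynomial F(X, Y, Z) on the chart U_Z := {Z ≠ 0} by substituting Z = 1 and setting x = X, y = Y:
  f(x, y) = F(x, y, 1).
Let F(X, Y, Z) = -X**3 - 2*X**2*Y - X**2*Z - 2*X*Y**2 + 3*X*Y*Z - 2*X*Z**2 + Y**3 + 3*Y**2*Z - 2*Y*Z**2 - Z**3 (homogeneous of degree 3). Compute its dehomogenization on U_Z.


f(x, y) = -x**3 - 2*x**2*y - x**2 - 2*x*y**2 + 3*x*y - 2*x + y**3 + 3*y**2 - 2*y - 1

On U_Z we set Z = 1. Each monomial c·X^i·Y^j·Z^k in F becomes c·x^i·y^j·1^k = c·x^i·y^j.
Substituting Z = 1: F(X, Y, 1) = -x**3 - 2*x**2*y - x**2 - 2*x*y**2 + 3*x*y - 2*x + y**3 + 3*y**2 - 2*y - 1.
Note: deg(f) ≤ deg(F) = 3; strict inequality happens when F is divisible by Z (lost terms).


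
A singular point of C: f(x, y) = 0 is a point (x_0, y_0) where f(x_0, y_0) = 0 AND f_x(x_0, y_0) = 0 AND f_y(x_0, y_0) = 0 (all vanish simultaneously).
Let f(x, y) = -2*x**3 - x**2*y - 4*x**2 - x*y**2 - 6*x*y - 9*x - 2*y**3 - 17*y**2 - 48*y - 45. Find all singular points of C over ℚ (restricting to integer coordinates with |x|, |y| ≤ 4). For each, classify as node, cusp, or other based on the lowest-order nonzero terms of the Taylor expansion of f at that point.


Singular points: {(0, -3)}; classification: node.

Compute partial derivatives:
  f_x = -6*x**2 - 2*x*y - 8*x - y**2 - 6*y - 9.
  f_y = -x**2 - 2*x*y - 6*x - 6*y**2 - 34*y - 48.
Scan x_0 ∈ {−4, ..., 4}. For each x_0, f_y(x_0, y) is a polynomial in y; find its integer roots y ∈ {−4, ..., 4}, then test f_x and f at those candidates.
  x = -4: f_y(-4, y) = -6*y**2 - 26*y - 40; no integer root y with |y| ≤ 4.
  x = -3: f_y(-3, y) = -6*y**2 - 28*y - 39; no integer root y with |y| ≤ 4.
  x = -2: f_y(-2, y) = -6*y**2 - 30*y - 40; no integer root y with |y| ≤ 4.
  x = -1: f_y(-1, y) = -6*y**2 - 32*y - 43; no integer root y with |y| ≤ 4.
  x = 0: f_y(0, y) = -6*y**2 - 34*y - 48; vanishes at y ∈ {-3}. (0, -3): f_x = 0, f = 0 — SINGULAR.
  x = 1: f_y(1, y) = -6*y**2 - 36*y - 55; no integer root y with |y| ≤ 4.
  x = 2: f_y(2, y) = -6*y**2 - 38*y - 64; no integer root y with |y| ≤ 4.
  x = 3: f_y(3, y) = -6*y**2 - 40*y - 75; no integer root y with |y| ≤ 4.
  x = 4: f_y(4, y) = -6*y**2 - 42*y - 88; no integer root y with |y| ≤ 4.
Only singular point on the grid: (0, -3).
Classify: substitute x = 0 + u, y = -3 + v and expand: f = -2*u**3 - u**2*v - u**2 - u*v**2 - 2*v**3 + v**2.
No constant or linear terms (consistent with a singular point). Quadratic part: -u**2 + v**2. Cubic part: -2*u**3 - u**2*v - u*v**2 - 2*v**3.
The quadratic part v**2 - u**2 = (v − u)(v + u) splits into two distinct linear factors, so there are two distinct tangent lines y − -3 = ±(x − 0) — this is a node (ordinary double point).
Classification: node.


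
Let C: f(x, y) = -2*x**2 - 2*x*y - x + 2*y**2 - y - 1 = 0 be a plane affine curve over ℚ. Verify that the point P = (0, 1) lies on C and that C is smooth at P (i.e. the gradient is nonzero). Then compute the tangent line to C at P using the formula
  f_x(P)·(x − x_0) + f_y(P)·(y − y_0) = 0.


Tangent line at P: -3*x + 3*y - 3 = 0.

Step 1: f(0, 1) = 0, so P lies on C.
Step 2: partial derivatives
  f_x(x, y) = -4*x - 2*y - 1, f_y(x, y) = -2*x + 4*y - 1.
  f_x(P) = -3, f_y(P) = 3 (gradient nonzero, so P is smooth).
Step 3: tangent line at P: -3·(x − 0) + 3·(y − 1) = 0.
Expanding: -3*x + 3*y - 3 = 0.


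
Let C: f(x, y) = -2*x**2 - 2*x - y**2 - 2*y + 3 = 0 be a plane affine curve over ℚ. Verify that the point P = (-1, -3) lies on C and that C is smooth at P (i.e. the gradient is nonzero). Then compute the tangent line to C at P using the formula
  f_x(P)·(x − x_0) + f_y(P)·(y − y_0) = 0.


Tangent line at P: 2*x + 4*y + 14 = 0.

Step 1: f(-1, -3) = 0, so P lies on C.
Step 2: partial derivatives
  f_x(x, y) = -4*x - 2, f_y(x, y) = -2*y - 2.
  f_x(P) = 2, f_y(P) = 4 (gradient nonzero, so P is smooth).
Step 3: tangent line at P: 2·(x − -1) + 4·(y − -3) = 0.
Expanding: 2*x + 4*y + 14 = 0.


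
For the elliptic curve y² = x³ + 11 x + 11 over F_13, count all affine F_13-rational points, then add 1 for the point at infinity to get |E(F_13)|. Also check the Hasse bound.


Affine points = {(1, 6), (1, 7), (5, 3), (5, 10), (8, 0), (10, 4), (10, 9), (12, 5), (12, 8)}; affine count = 9; |E(F_13)| = 10.

Discriminant check: Δ ∝ 4a³ + 27b² = 4·11³ + 27·11² = 4·1331 + 27·121 ≡ 11 (mod 13). Nonzero ⇒ E is nonsingular.
For each x ∈ F_13, compute rhs = x³ + 11·x + 11 mod 13, then count y ∈ F_13 with y² ≡ rhs.
  x = 0: rhs = 11, matching y values: none (0 points).
  x = 1: rhs = 10, matching y values: 6, 7 (2 points).
  x = 2: rhs = 2, matching y values: none (0 points).
  x = 3: rhs = 6, matching y values: none (0 points).
  x = 4: rhs = 2, matching y values: none (0 points).
  x = 5: rhs = 9, matching y values: 3, 10 (2 points).
  x = 6: rhs = 7, matching y values: none (0 points).
  x = 7: rhs = 2, matching y values: none (0 points).
  x = 8: rhs = 0, matching y values: 0 (1 points).
  x = 9: rhs = 7, matching y values: none (0 points).
  x = 10: rhs = 3, matching y values: 4, 9 (2 points).
  x = 11: rhs = 7, matching y values: none (0 points).
  x = 12: rhs = 12, matching y values: 5, 8 (2 points).
Total affine count: 9.
Full point count |E(F_13)| = 9 + 1 = 10.
Hasse bound: |10 − (13+1)| = |-4| = 4 ≤ 2√13 ≈ 7.2111 ✓.


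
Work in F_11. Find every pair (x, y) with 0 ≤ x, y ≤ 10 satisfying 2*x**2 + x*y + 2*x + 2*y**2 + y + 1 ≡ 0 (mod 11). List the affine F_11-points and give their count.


Affine F_11-points: {(0, 2), (0, 3), (2, 7), (2, 8), (3, 3), (3, 6), (4, 6), (4, 8), (9, 2), (9, 4), (10, 4), (10, 7)}; count = 12.

For each of the 121 pairs (x, y) ∈ F_11², evaluate f(x, y) mod 11. Record the zeros.
  x = 0: [0↦1, 1↦4, 2↦0, 3↦0, 4↦4, 5↦1, 6↦2, 7↦7, 8↦5, 9↦7, 10↦2]  zeros at y ∈ {2, 3}
  x = 1: [0↦5, 1↦9, 2↦6, 3↦7, 4↦1, 5↦10, 6↦1, 7↦7, 8↦6, 9↦9, 10↦5]  zeros at y ∈ ∅
  x = 2: [0↦2, 1↦7, 2↦5, 3↦7, 4↦2, 5↦1, 6↦4, 7↦0, 8↦0, 9↦4, 10↦1]  zeros at y ∈ {7, 8}
  x = 3: [0↦3, 1↦9, 2↦8, 3↦0, 4↦7, 5↦7, 6↦0, 7↦8, 8↦9, 9↦3, 10↦1]  zeros at y ∈ {3, 6}
  x = 4: [0↦8, 1↦4, 2↦4, 3↦8, 4↦5, 5↦6, 6↦0, 7↦9, 8↦0, 9↦6, 10↦5]  zeros at y ∈ {6, 8}
  x = 5: [0↦6, 1↦3, 2↦4, 3↦9, 4↦7, 5↦9, 6↦4, 7↦3, 8↦6, 9↦2, 10↦2]  zeros at y ∈ ∅
  x = 6: [0↦8, 1↦6, 2↦8, 3↦3, 4↦2, 5↦5, 6↦1, 7↦1, 8↦5, 9↦2, 10↦3]  zeros at y ∈ ∅
  x = 7: [0↦3, 1↦2, 2↦5, 3↦1, 4↦1, 5↦5, 6↦2, 7↦3, 8↦8, 9↦6, 10↦8]  zeros at y ∈ ∅
  x = 8: [0↦2, 1↦2, 2↦6, 3↦3, 4↦4, 5↦9, 6↦7, 7↦9, 8↦4, 9↦3, 10↦6]  zeros at y ∈ ∅
  x = 9: [0↦5, 1↦6, 2↦0, 3↦9, 4↦0, 5↦6, 6↦5, 7↦8, 8↦4, 9↦4, 10↦8]  zeros at y ∈ {2, 4}
  x = 10: [0↦1, 1↦3, 2↦9, 3↦8, 4↦0, 5↦7, 6↦7, 7↦0, 8↦8, 9↦9, 10↦3]  zeros at y ∈ {4, 7}
Collecting zeros: affine points = {(0, 2), (0, 3), (2, 7), (2, 8), (3, 3), (3, 6), (4, 6), (4, 8), (9, 2), (9, 4), (10, 4), (10, 7)}.
Total count |C(F_11)_aff| = 12.


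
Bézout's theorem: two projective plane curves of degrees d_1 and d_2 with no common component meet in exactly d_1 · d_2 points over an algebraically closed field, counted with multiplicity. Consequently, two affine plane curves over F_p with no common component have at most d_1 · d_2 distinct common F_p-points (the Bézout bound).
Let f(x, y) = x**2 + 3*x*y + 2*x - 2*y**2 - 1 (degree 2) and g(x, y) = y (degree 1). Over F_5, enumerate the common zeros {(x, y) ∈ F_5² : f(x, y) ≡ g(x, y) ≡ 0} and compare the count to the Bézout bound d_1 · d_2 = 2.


Common zeros: ∅; count = 0; Bézout bound = 2.

deg(f) = 2, deg(g) = 1, so Bézout bound = 2.
Scan x ∈ F_5. For each x, list the y ∈ F_5 with f(x, y) ≡ 0 and those with g(x, y) ≡ 0 (mod 5); the common zeros in that column are the intersection.
  x = 0: f ≡ 0 at y ∈ ∅; g ≡ 0 at y ∈ {0}; common: ∅.
  x = 1: f ≡ 0 at y ∈ {2}; g ≡ 0 at y ∈ {0}; common: ∅.
  x = 2: f ≡ 0 at y ∈ ∅; g ≡ 0 at y ∈ {0}; common: ∅.
  x = 3: f ≡ 0 at y ∈ ∅; g ≡ 0 at y ∈ {0}; common: ∅.
  x = 4: f ≡ 0 at y ∈ ∅; g ≡ 0 at y ∈ {0}; common: ∅.
Collecting: common zeros = ∅, so the count is 0.
Comparison with the Bézout bound: 0 ≤ 2 = deg(f)·deg(g), as expected for curves with no common component (the affine F_5-count falls short of the bound because intersections may lie at infinity, over extension fields, or carry multiplicity).


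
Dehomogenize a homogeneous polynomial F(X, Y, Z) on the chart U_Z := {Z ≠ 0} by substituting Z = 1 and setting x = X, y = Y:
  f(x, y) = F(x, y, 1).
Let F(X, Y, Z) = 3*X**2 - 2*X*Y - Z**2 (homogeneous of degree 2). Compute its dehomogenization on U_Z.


f(x, y) = 3*x**2 - 2*x*y - 1

On U_Z we set Z = 1. Each monomial c·X^i·Y^j·Z^k in F becomes c·x^i·y^j·1^k = c·x^i·y^j.
Substituting Z = 1: F(X, Y, 1) = 3*x**2 - 2*x*y - 1.
Note: deg(f) ≤ deg(F) = 2; strict inequality happens when F is divisible by Z (lost terms).


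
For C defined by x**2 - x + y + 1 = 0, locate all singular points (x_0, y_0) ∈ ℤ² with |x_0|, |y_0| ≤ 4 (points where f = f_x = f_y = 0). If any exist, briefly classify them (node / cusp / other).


No singular points in the scanned grid; C is smooth there.

Compute partial derivatives:
  f_x = 2*x - 1.
  f_y = 1.
f_y = 1 is a nonzero constant, so f_y never vanishes: no point (x, y) can satisfy f = f_x = f_y = 0. In particular no (x, y) ∈ {−4, ..., 4}² is singular; the curve is smooth.


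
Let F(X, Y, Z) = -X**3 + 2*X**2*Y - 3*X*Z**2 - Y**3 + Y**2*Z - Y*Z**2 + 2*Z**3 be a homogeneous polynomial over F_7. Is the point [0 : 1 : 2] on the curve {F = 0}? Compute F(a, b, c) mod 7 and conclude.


F(0,1,2) ≡ 6 (mod 7); P is NOT on the curve.

Evaluate F(0, 1, 2) term-by-term (mod 7).
  -X**3 ↦ -1·0·1·1 = 0
  2*X**2*Y ↦ 2·0·1·1 = 0
  -3*X*Z**2 ↦ -3·0·1·4 = 0
  -Y**3 ↦ -1·1·1·1 = -1
  Y**2*Z ↦ 1·1·1·2 = 2
  -Y*Z**2 ↦ -1·1·1·4 = -4
  2*Z**3 ↦ 2·1·1·8 = 16
Sum: F(0, 1, 2) = (0) + (0) + (0) + (-1) + (2) + (-4) + (16) = 13.
Reducing mod 7: 13 ≡ 6 (mod 7).
Since F(a, b, c) ≡ 6 ≠ 0 (mod 7), P does NOT lie on the curve.


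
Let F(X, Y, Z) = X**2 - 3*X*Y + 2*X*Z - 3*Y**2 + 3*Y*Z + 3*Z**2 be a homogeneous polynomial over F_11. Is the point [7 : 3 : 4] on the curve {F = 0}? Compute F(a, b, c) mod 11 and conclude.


F(7,3,4) ≡ 0 (mod 11); P is on the curve.

Evaluate F(7, 3, 4) term-by-term (mod 11).
  X**2 ↦ 1·49·1·1 = 49
  -3*X*Y ↦ -3·7·3·1 = -63
  2*X*Z ↦ 2·7·1·4 = 56
  -3*Y**2 ↦ -3·1·9·1 = -27
  3*Y*Z ↦ 3·1·3·4 = 36
  3*Z**2 ↦ 3·1·1·16 = 48
Sum: F(7, 3, 4) = (49) + (-63) + (56) + (-27) + (36) + (48) = 99.
Reducing mod 11: 99 ≡ 0 (mod 11).
Since F(a, b, c) ≡ 0 (mod 11), P lies on the curve.


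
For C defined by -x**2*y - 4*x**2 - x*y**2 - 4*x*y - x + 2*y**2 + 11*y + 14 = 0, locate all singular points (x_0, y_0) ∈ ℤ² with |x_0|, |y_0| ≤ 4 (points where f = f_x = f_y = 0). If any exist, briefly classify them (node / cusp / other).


Singular points: {(1, -3)}; classification: node.

Compute partial derivatives:
  f_x = -2*x*y - 8*x - y**2 - 4*y - 1.
  f_y = -x**2 - 2*x*y - 4*x + 4*y + 11.
Scan x_0 ∈ {−4, ..., 4}. For each x_0, f_y(x_0, y) is a polynomial in y; find its integer roots y ∈ {−4, ..., 4}, then test f_x and f at those candidates.
  x = -4: f_y(-4, y) = 12*y + 11; no integer root y with |y| ≤ 4.
  x = -3: f_y(-3, y) = 10*y + 14; no integer root y with |y| ≤ 4.
  x = -2: f_y(-2, y) = 8*y + 15; no integer root y with |y| ≤ 4.
  x = -1: f_y(-1, y) = 6*y + 14; no integer root y with |y| ≤ 4.
  x = 0: f_y(0, y) = 4*y + 11; no integer root y with |y| ≤ 4.
  x = 1: f_y(1, y) = 2*y + 6; vanishes at y ∈ {-3}. (1, -3): f_x = 0, f = 0 — SINGULAR.
  x = 2: f_y(2, y) = -1; no integer root y with |y| ≤ 4.
  x = 3: f_y(3, y) = -2*y - 10; no integer root y with |y| ≤ 4.
  x = 4: f_y(4, y) = -4*y - 21; no integer root y with |y| ≤ 4.
Only singular point on the grid: (1, -3).
Classify: substitute x = 1 + u, y = -3 + v and expand: f = -u**2*v - u**2 - u*v**2 + v**2.
No constant or linear terms (consistent with a singular point). Quadratic part: -u**2 + v**2. Cubic part: -u**2*v - u*v**2.
The quadratic part v**2 - u**2 = (v − u)(v + u) splits into two distinct linear factors, so there are two distinct tangent lines y − -3 = ±(x − 1) — this is a node (ordinary double point).
Classification: node.


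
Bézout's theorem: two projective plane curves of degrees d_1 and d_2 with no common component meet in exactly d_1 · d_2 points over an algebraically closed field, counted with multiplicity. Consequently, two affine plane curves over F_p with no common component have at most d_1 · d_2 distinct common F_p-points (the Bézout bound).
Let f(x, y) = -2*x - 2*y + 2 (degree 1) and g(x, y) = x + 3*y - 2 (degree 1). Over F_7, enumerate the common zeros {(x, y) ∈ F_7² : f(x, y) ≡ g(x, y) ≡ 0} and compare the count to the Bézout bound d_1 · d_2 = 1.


Common zeros: {(4, 4)}; count = 1; Bézout bound = 1.

deg(f) = 1, deg(g) = 1, so Bézout bound = 1.
Scan x ∈ F_7. For each x, list the y ∈ F_7 with f(x, y) ≡ 0 and those with g(x, y) ≡ 0 (mod 7); the common zeros in that column are the intersection.
  x = 0: f ≡ 0 at y ∈ {1}; g ≡ 0 at y ∈ {3}; common: ∅.
  x = 1: f ≡ 0 at y ∈ {0}; g ≡ 0 at y ∈ {5}; common: ∅.
  x = 2: f ≡ 0 at y ∈ {6}; g ≡ 0 at y ∈ {0}; common: ∅.
  x = 3: f ≡ 0 at y ∈ {5}; g ≡ 0 at y ∈ {2}; common: ∅.
  x = 4: f ≡ 0 at y ∈ {4}; g ≡ 0 at y ∈ {4}; common: {4}.
  x = 5: f ≡ 0 at y ∈ {3}; g ≡ 0 at y ∈ {6}; common: ∅.
  x = 6: f ≡ 0 at y ∈ {2}; g ≡ 0 at y ∈ {1}; common: ∅.
Collecting: common zeros = {(4, 4)}, so the count is 1.
Comparison with the Bézout bound: 1 ≤ 1 = deg(f)·deg(g), as expected for curves with no common component (the bound is attained).


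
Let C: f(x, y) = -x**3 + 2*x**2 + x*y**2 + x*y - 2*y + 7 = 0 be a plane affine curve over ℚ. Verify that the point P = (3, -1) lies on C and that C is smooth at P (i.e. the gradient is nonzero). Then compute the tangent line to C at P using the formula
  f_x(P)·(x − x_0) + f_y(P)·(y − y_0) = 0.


Tangent line at P: -15*x - 5*y + 40 = 0.

Step 1: f(3, -1) = 0, so P lies on C.
Step 2: partial derivatives
  f_x(x, y) = -3*x**2 + 4*x + y**2 + y, f_y(x, y) = 2*x*y + x - 2.
  f_x(P) = -15, f_y(P) = -5 (gradient nonzero, so P is smooth).
Step 3: tangent line at P: -15·(x − 3) + -5·(y − -1) = 0.
Expanding: -15*x - 5*y + 40 = 0.


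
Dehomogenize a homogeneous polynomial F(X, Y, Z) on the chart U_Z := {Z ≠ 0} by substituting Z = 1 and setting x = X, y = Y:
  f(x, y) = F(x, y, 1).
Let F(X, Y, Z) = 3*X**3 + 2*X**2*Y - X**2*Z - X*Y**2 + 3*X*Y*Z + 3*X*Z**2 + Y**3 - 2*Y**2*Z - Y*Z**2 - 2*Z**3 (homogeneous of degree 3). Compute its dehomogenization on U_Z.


f(x, y) = 3*x**3 + 2*x**2*y - x**2 - x*y**2 + 3*x*y + 3*x + y**3 - 2*y**2 - y - 2

On U_Z we set Z = 1. Each monomial c·X^i·Y^j·Z^k in F becomes c·x^i·y^j·1^k = c·x^i·y^j.
Substituting Z = 1: F(X, Y, 1) = 3*x**3 + 2*x**2*y - x**2 - x*y**2 + 3*x*y + 3*x + y**3 - 2*y**2 - y - 2.
Note: deg(f) ≤ deg(F) = 3; strict inequality happens when F is divisible by Z (lost terms).


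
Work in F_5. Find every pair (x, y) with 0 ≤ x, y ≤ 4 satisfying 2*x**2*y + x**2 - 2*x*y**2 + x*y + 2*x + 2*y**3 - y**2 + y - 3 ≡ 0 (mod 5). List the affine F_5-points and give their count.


Affine F_5-points: {(0, 3), (1, 0), (2, 0), (4, 2), (4, 3)}; count = 5.

For each of the 25 pairs (x, y) ∈ F_5², evaluate f(x, y) mod 5. Record the zeros.
  x = 0: [0↦2, 1↦4, 2↦1, 3↦0, 4↦3]  zeros at y ∈ {3}
  x = 1: [0↦0, 1↦3, 2↦2, 3↦4, 4↦1]  zeros at y ∈ {0}
  x = 2: [0↦0, 1↦3, 2↦3, 3↦2, 4↦2]  zeros at y ∈ {0}
  x = 3: [0↦2, 1↦4, 2↦4, 3↦4, 4↦1]  zeros at y ∈ ∅
  x = 4: [0↦1, 1↦1, 2↦0, 3↦0, 4↦3]  zeros at y ∈ {2, 3}
Collecting zeros: affine points = {(0, 3), (1, 0), (2, 0), (4, 2), (4, 3)}.
Total count |C(F_5)_aff| = 5.


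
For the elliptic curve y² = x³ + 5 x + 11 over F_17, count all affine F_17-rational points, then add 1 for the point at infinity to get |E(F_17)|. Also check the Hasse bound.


Affine points = {(1, 0), (3, 6), (3, 11), (5, 5), (5, 12), (6, 6), (6, 11), (7, 7), (7, 10), (8, 6), (8, 11)}; affine count = 11; |E(F_17)| = 12.

Discriminant check: Δ ∝ 4a³ + 27b² = 4·5³ + 27·11² = 4·125 + 27·121 ≡ 10 (mod 17). Nonzero ⇒ E is nonsingular.
For each x ∈ F_17, compute rhs = x³ + 5·x + 11 mod 17, then count y ∈ F_17 with y² ≡ rhs.
  x = 0: rhs = 11, matching y values: none (0 points).
  x = 1: rhs = 0, matching y values: 0 (1 points).
  x = 2: rhs = 12, matching y values: none (0 points).
  x = 3: rhs = 2, matching y values: 6, 11 (2 points).
  x = 4: rhs = 10, matching y values: none (0 points).
  x = 5: rhs = 8, matching y values: 5, 12 (2 points).
  x = 6: rhs = 2, matching y values: 6, 11 (2 points).
  x = 7: rhs = 15, matching y values: 7, 10 (2 points).
  x = 8: rhs = 2, matching y values: 6, 11 (2 points).
  x = 9: rhs = 3, matching y values: none (0 points).
  x = 10: rhs = 7, matching y values: none (0 points).
  x = 11: rhs = 3, matching y values: none (0 points).
  x = 12: rhs = 14, matching y values: none (0 points).
  x = 13: rhs = 12, matching y values: none (0 points).
  x = 14: rhs = 3, matching y values: none (0 points).
  x = 15: rhs = 10, matching y values: none (0 points).
  x = 16: rhs = 5, matching y values: none (0 points).
Total affine count: 11.
Full point count |E(F_17)| = 11 + 1 = 12.
Hasse bound: |12 − (17+1)| = |-6| = 6 ≤ 2√17 ≈ 8.2462 ✓.


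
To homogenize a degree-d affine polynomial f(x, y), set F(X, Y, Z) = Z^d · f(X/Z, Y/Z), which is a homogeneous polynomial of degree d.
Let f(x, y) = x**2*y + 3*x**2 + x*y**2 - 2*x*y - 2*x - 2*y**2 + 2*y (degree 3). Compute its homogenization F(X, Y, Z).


F(X, Y, Z) = X**2*Y + 3*X**2*Z + X*Y**2 - 2*X*Y*Z - 2*X*Z**2 - 2*Y**2*Z + 2*Y*Z**2

deg(f) = 3.
Substitute x = X/Z, y = Y/Z into f, then multiply by Z^3.
  monomial 1·x^2·y^1 ↦ 1·X^2·Y^1·Z^0.
  monomial 3·x^2·y^0 ↦ 3·X^2·Y^0·Z^1.
  monomial 1·x^1·y^2 ↦ 1·X^1·Y^2·Z^0.
  monomial -2·x^1·y^1 ↦ -2·X^1·Y^1·Z^1.
  monomial -2·x^1·y^0 ↦ -2·X^1·Y^0·Z^2.
  monomial -2·x^0·y^2 ↦ -2·X^0·Y^2·Z^1.
  monomial 2·x^0·y^1 ↦ 2·X^0·Y^1·Z^2.
Collecting: F(X, Y, Z) = X**2*Y + 3*X**2*Z + X*Y**2 - 2*X*Y*Z - 2*X*Z**2 - 2*Y**2*Z + 2*Y*Z**2.


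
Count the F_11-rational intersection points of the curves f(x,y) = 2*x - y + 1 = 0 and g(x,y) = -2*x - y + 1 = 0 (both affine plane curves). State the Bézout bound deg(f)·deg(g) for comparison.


Common zeros: {(0, 1)}; count = 1; Bézout bound = 1.

deg(f) = 1, deg(g) = 1, so Bézout bound = 1.
Scan x ∈ F_11. For each x, list the y ∈ F_11 with f(x, y) ≡ 0 and those with g(x, y) ≡ 0 (mod 11); the common zeros in that column are the intersection.
  x = 0: f ≡ 0 at y ∈ {1}; g ≡ 0 at y ∈ {1}; common: {1}.
  x = 1: f ≡ 0 at y ∈ {3}; g ≡ 0 at y ∈ {10}; common: ∅.
  x = 2: f ≡ 0 at y ∈ {5}; g ≡ 0 at y ∈ {8}; common: ∅.
  x = 3: f ≡ 0 at y ∈ {7}; g ≡ 0 at y ∈ {6}; common: ∅.
  x = 4: f ≡ 0 at y ∈ {9}; g ≡ 0 at y ∈ {4}; common: ∅.
  x = 5: f ≡ 0 at y ∈ {0}; g ≡ 0 at y ∈ {2}; common: ∅.
  x = 6: f ≡ 0 at y ∈ {2}; g ≡ 0 at y ∈ {0}; common: ∅.
  x = 7: f ≡ 0 at y ∈ {4}; g ≡ 0 at y ∈ {9}; common: ∅.
  x = 8: f ≡ 0 at y ∈ {6}; g ≡ 0 at y ∈ {7}; common: ∅.
  x = 9: f ≡ 0 at y ∈ {8}; g ≡ 0 at y ∈ {5}; common: ∅.
  x = 10: f ≡ 0 at y ∈ {10}; g ≡ 0 at y ∈ {3}; common: ∅.
Collecting: common zeros = {(0, 1)}, so the count is 1.
Comparison with the Bézout bound: 1 ≤ 1 = deg(f)·deg(g), as expected for curves with no common component (the bound is attained).


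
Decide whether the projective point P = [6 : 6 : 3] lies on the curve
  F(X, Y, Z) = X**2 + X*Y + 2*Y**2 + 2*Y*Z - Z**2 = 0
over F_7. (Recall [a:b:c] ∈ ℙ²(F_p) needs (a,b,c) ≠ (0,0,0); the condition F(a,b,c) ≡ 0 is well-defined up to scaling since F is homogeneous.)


F(6,6,3) ≡ 3 (mod 7); P is NOT on the curve.

Evaluate F(6, 6, 3) term-by-term (mod 7).
  X**2 ↦ 1·36·1·1 = 36
  X*Y ↦ 1·6·6·1 = 36
  2*Y**2 ↦ 2·1·36·1 = 72
  2*Y*Z ↦ 2·1·6·3 = 36
  -Z**2 ↦ -1·1·1·9 = -9
Sum: F(6, 6, 3) = (36) + (36) + (72) + (36) + (-9) = 171.
Reducing mod 7: 171 ≡ 3 (mod 7).
Since F(a, b, c) ≡ 3 ≠ 0 (mod 7), P does NOT lie on the curve.


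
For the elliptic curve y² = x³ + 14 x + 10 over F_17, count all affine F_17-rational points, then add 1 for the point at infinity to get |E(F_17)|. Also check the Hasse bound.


Affine points = {(1, 5), (1, 12), (5, 1), (5, 16), (6, 2), (6, 15), (7, 3), (7, 14), (9, 7), (9, 10), (11, 4), (11, 13), (12, 6), (12, 11), (13, 3), (13, 14), (14, 3), (14, 14), (15, 5), (15, 12)}; affine count = 20; |E(F_17)| = 21.

Discriminant check: Δ ∝ 4a³ + 27b² = 4·14³ + 27·10² = 4·2744 + 27·100 ≡ 8 (mod 17). Nonzero ⇒ E is nonsingular.
For each x ∈ F_17, compute rhs = x³ + 14·x + 10 mod 17, then count y ∈ F_17 with y² ≡ rhs.
  x = 0: rhs = 10, matching y values: none (0 points).
  x = 1: rhs = 8, matching y values: 5, 12 (2 points).
  x = 2: rhs = 12, matching y values: none (0 points).
  x = 3: rhs = 11, matching y values: none (0 points).
  x = 4: rhs = 11, matching y values: none (0 points).
  x = 5: rhs = 1, matching y values: 1, 16 (2 points).
  x = 6: rhs = 4, matching y values: 2, 15 (2 points).
  x = 7: rhs = 9, matching y values: 3, 14 (2 points).
  x = 8: rhs = 5, matching y values: none (0 points).
  x = 9: rhs = 15, matching y values: 7, 10 (2 points).
  x = 10: rhs = 11, matching y values: none (0 points).
  x = 11: rhs = 16, matching y values: 4, 13 (2 points).
  x = 12: rhs = 2, matching y values: 6, 11 (2 points).
  x = 13: rhs = 9, matching y values: 3, 14 (2 points).
  x = 14: rhs = 9, matching y values: 3, 14 (2 points).
  x = 15: rhs = 8, matching y values: 5, 12 (2 points).
  x = 16: rhs = 12, matching y values: none (0 points).
Total affine count: 20.
Full point count |E(F_17)| = 20 + 1 = 21.
Hasse bound: |21 − (17+1)| = |3| = 3 ≤ 2√17 ≈ 8.2462 ✓.


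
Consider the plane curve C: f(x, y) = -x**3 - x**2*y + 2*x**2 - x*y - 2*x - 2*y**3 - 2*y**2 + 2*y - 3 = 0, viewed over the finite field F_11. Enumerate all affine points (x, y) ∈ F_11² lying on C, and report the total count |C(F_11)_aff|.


Affine F_11-points: {(0, 6), (4, 4), (5, 0), (5, 5), (7, 4), (9, 3), (9, 4), (10, 1), (10, 10)}; count = 9.

For each of the 121 pairs (x, y) ∈ F_11², evaluate f(x, y) mod 11. Record the zeros.
  x = 0: [0↦8, 1↦6, 2↦10, 3↦8, 4↦10, 5↦4, 6↦0, 7↦8, 8↦5, 9↦1, 10↦6]  zeros at y ∈ {6}
  x = 1: [0↦7, 1↦3, 2↦5, 3↦1, 4↦1, 5↦4, 6↦9, 7↦4, 8↦10, 9↦4, 10↦7]  zeros at y ∈ ∅
  x = 2: [0↦4, 1↦7, 2↦5, 3↦8, 4↦4, 5↦3, 6↦4, 7↦6, 8↦8, 9↦9, 10↦8]  zeros at y ∈ ∅
  x = 3: [0↦4, 1↦1, 2↦4, 3↦1, 4↦2, 5↦6, 6↦1, 7↦8, 8↦4, 9↦10, 10↦3]  zeros at y ∈ ∅
  x = 4: [0↦1, 1↦1, 2↦7, 3↦7, 4↦0, 5↦7, 6↦5, 7↦4, 8↦3, 9↦1, 10↦8]  zeros at y ∈ {4}
  x = 5: [0↦0, 1↦1, 2↦8, 3↦9, 4↦3, 5↦0, 6↦10, 7↦10, 8↦10, 9↦9, 10↦6]  zeros at y ∈ {0, 5}
  x = 6: [0↦6, 1↦6, 2↦1, 3↦1, 4↦5, 5↦1, 6↦10, 7↦9, 8↦8, 9↦6, 10↦2]  zeros at y ∈ ∅
  x = 7: [0↦2, 1↦10, 2↦2, 3↦10, 4↦0, 5↦4, 6↦10, 7↦6, 8↦2, 9↦8, 10↦1]  zeros at y ∈ {4}
  x = 8: [0↦4, 1↦7, 2↦5, 3↦8, 4↦4, 5↦3, 6↦4, 7↦6, 8↦8, 9↦9, 10↦8]  zeros at y ∈ ∅
  x = 9: [0↦6, 1↦2, 2↦4, 3↦0, 4↦0, 5↦3, 6↦8, 7↦3, 8↦9, 9↦3, 10↦6]  zeros at y ∈ {3, 4}
  x = 10: [0↦2, 1↦0, 2↦4, 3↦2, 4↦4, 5↦9, 6↦5, 7↦2, 8↦10, 9↦6, 10↦0]  zeros at y ∈ {1, 10}
Collecting zeros: affine points = {(0, 6), (4, 4), (5, 0), (5, 5), (7, 4), (9, 3), (9, 4), (10, 1), (10, 10)}.
Total count |C(F_11)_aff| = 9.
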